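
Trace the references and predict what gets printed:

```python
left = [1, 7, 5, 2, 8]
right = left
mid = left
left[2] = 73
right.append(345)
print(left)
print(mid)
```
[1, 7, 73, 2, 8, 345]
[1, 7, 73, 2, 8, 345]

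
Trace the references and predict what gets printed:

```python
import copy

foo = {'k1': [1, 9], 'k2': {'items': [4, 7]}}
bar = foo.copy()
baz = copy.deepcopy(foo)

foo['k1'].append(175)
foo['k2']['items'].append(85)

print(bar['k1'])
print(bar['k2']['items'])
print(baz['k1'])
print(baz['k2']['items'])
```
[1, 9, 175]
[4, 7, 85]
[1, 9]
[4, 7]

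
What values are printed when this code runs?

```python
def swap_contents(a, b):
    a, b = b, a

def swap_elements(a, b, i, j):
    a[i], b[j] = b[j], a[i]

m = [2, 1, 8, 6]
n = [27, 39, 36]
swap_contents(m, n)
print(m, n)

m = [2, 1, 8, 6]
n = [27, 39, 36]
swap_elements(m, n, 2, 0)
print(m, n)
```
[2, 1, 8, 6] [27, 39, 36]
[2, 1, 27, 6] [8, 39, 36]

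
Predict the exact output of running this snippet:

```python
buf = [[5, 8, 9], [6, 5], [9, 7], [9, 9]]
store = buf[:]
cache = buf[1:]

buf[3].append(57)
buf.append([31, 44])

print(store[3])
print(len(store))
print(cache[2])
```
[9, 9, 57]
4
[9, 9, 57]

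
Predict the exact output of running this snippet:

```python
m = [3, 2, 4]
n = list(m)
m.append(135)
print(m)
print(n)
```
[3, 2, 4, 135]
[3, 2, 4]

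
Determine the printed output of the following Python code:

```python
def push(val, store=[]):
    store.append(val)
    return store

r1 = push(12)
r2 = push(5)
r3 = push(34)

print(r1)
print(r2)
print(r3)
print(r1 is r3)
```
[12, 5, 34]
[12, 5, 34]
[12, 5, 34]
True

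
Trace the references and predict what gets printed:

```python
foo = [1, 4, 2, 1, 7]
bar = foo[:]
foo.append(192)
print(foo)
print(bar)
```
[1, 4, 2, 1, 7, 192]
[1, 4, 2, 1, 7]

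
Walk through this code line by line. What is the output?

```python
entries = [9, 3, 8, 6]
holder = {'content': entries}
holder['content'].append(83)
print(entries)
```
[9, 3, 8, 6, 83]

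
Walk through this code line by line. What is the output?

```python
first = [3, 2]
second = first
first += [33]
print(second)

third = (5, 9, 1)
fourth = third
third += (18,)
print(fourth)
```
[3, 2, 33]
(5, 9, 1)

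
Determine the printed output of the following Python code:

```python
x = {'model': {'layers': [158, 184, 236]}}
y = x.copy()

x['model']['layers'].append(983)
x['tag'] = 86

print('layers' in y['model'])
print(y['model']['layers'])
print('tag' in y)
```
True
[158, 184, 236, 983]
False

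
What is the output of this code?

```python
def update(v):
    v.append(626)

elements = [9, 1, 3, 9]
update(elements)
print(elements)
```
[9, 1, 3, 9, 626]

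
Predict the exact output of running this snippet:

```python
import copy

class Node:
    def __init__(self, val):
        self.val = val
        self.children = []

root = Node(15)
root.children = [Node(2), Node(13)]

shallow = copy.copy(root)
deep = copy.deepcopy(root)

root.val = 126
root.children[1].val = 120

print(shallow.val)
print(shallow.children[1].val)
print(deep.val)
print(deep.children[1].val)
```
15
120
15
13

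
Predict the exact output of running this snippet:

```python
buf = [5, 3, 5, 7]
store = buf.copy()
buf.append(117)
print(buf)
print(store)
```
[5, 3, 5, 7, 117]
[5, 3, 5, 7]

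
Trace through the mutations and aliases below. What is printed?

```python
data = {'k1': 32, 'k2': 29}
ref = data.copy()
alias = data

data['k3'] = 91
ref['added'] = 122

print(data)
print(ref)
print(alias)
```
{'k1': 32, 'k2': 29, 'k3': 91}
{'k1': 32, 'k2': 29, 'added': 122}
{'k1': 32, 'k2': 29, 'k3': 91}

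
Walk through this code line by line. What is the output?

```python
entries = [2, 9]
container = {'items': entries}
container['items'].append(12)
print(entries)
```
[2, 9, 12]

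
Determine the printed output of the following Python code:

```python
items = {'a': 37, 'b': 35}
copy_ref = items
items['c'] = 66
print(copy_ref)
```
{'a': 37, 'b': 35, 'c': 66}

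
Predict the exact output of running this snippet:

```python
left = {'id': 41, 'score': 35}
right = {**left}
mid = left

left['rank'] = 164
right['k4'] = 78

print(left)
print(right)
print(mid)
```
{'id': 41, 'score': 35, 'rank': 164}
{'id': 41, 'score': 35, 'k4': 78}
{'id': 41, 'score': 35, 'rank': 164}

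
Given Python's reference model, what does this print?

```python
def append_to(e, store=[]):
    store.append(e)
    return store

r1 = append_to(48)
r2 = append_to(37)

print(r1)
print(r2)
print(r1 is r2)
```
[48, 37]
[48, 37]
True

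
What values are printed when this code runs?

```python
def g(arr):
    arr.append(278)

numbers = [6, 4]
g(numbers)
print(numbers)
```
[6, 4, 278]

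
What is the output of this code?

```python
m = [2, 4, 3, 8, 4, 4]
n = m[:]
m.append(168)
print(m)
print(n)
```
[2, 4, 3, 8, 4, 4, 168]
[2, 4, 3, 8, 4, 4]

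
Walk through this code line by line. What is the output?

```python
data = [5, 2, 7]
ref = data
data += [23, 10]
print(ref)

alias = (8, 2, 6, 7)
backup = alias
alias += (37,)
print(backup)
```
[5, 2, 7, 23, 10]
(8, 2, 6, 7)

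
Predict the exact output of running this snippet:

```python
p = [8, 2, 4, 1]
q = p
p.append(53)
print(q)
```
[8, 2, 4, 1, 53]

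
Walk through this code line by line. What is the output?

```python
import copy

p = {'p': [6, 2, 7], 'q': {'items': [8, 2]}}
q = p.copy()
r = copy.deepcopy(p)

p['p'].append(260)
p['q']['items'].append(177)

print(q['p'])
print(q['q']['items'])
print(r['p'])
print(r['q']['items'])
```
[6, 2, 7, 260]
[8, 2, 177]
[6, 2, 7]
[8, 2]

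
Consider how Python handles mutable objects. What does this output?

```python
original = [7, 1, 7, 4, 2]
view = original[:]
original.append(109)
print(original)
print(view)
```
[7, 1, 7, 4, 2, 109]
[7, 1, 7, 4, 2]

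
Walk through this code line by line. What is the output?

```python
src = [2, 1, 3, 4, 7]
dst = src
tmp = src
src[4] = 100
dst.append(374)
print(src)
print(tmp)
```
[2, 1, 3, 4, 100, 374]
[2, 1, 3, 4, 100, 374]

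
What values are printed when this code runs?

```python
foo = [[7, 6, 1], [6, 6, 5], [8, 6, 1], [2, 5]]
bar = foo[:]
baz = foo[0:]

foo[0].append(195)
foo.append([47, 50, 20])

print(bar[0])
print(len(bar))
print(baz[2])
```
[7, 6, 1, 195]
4
[8, 6, 1]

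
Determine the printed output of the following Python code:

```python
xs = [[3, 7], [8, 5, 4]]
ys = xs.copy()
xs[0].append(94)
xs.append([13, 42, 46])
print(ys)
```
[[3, 7, 94], [8, 5, 4]]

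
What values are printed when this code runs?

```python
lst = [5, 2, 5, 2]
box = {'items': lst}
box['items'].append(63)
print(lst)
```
[5, 2, 5, 2, 63]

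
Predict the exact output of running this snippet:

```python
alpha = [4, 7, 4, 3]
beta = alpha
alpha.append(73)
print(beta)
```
[4, 7, 4, 3, 73]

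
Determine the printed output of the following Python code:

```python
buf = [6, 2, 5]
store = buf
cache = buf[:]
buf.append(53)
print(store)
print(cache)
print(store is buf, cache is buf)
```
[6, 2, 5, 53]
[6, 2, 5]
True False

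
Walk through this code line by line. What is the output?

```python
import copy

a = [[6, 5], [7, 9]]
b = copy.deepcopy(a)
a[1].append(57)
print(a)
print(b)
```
[[6, 5], [7, 9, 57]]
[[6, 5], [7, 9]]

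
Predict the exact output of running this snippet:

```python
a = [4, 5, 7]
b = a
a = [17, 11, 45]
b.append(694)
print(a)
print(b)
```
[17, 11, 45]
[4, 5, 7, 694]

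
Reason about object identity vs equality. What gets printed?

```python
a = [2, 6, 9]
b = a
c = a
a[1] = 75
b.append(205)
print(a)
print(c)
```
[2, 75, 9, 205]
[2, 75, 9, 205]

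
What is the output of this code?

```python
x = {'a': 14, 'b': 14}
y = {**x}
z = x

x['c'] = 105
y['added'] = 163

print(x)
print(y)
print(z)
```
{'a': 14, 'b': 14, 'c': 105}
{'a': 14, 'b': 14, 'added': 163}
{'a': 14, 'b': 14, 'c': 105}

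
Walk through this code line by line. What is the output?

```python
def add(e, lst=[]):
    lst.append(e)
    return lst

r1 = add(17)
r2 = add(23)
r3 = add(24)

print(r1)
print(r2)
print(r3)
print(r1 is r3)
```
[17, 23, 24]
[17, 23, 24]
[17, 23, 24]
True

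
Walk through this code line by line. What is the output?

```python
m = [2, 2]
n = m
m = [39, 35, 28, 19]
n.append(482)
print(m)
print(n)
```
[39, 35, 28, 19]
[2, 2, 482]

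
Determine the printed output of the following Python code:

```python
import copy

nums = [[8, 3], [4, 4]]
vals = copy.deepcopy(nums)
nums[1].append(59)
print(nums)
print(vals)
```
[[8, 3], [4, 4, 59]]
[[8, 3], [4, 4]]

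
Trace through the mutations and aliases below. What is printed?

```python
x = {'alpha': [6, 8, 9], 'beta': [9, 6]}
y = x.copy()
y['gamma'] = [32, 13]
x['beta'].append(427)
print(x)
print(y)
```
{'alpha': [6, 8, 9], 'beta': [9, 6, 427]}
{'alpha': [6, 8, 9], 'beta': [9, 6, 427], 'gamma': [32, 13]}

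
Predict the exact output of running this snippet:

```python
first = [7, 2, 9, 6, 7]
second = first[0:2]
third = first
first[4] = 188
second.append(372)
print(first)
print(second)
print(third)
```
[7, 2, 9, 6, 188]
[7, 2, 372]
[7, 2, 9, 6, 188]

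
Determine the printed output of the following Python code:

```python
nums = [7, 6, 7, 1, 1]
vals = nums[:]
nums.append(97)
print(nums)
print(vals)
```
[7, 6, 7, 1, 1, 97]
[7, 6, 7, 1, 1]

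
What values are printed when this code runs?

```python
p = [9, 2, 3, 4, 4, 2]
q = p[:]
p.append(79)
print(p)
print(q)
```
[9, 2, 3, 4, 4, 2, 79]
[9, 2, 3, 4, 4, 2]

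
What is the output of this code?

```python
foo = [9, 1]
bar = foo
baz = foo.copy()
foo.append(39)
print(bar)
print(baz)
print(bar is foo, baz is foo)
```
[9, 1, 39]
[9, 1]
True False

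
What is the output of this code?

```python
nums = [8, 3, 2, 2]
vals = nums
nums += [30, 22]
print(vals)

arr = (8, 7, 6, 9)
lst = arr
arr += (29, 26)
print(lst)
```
[8, 3, 2, 2, 30, 22]
(8, 7, 6, 9)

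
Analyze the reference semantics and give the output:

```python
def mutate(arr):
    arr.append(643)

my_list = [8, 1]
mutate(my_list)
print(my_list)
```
[8, 1, 643]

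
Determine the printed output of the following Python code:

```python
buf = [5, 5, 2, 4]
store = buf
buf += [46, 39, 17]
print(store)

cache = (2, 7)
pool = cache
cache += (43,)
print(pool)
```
[5, 5, 2, 4, 46, 39, 17]
(2, 7)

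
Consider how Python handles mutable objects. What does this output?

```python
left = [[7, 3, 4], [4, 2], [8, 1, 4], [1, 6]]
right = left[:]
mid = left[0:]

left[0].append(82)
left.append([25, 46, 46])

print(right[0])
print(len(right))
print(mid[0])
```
[7, 3, 4, 82]
4
[7, 3, 4, 82]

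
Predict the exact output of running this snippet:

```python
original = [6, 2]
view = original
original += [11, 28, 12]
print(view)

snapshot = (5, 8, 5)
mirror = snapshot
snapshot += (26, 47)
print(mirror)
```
[6, 2, 11, 28, 12]
(5, 8, 5)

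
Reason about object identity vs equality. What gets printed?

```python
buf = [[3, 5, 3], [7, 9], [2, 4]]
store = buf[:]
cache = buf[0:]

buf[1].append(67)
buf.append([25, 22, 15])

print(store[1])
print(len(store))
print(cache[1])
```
[7, 9, 67]
3
[7, 9, 67]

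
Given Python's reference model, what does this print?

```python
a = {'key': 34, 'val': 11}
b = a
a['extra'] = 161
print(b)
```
{'key': 34, 'val': 11, 'extra': 161}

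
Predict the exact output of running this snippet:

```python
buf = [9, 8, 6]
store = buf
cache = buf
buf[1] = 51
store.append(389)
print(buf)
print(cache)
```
[9, 51, 6, 389]
[9, 51, 6, 389]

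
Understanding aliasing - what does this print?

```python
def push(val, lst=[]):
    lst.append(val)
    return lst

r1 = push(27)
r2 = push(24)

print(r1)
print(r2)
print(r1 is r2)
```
[27, 24]
[27, 24]
True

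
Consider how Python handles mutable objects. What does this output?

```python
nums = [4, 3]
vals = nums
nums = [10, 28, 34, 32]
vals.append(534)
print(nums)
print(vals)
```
[10, 28, 34, 32]
[4, 3, 534]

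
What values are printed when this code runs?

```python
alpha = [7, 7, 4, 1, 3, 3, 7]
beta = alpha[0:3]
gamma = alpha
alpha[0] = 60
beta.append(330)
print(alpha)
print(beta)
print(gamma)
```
[60, 7, 4, 1, 3, 3, 7]
[7, 7, 4, 330]
[60, 7, 4, 1, 3, 3, 7]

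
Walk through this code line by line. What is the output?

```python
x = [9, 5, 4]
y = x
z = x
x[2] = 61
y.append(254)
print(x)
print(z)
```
[9, 5, 61, 254]
[9, 5, 61, 254]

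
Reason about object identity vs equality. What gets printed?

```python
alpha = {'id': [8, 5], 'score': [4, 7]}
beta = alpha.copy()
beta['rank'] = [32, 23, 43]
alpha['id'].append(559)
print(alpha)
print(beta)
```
{'id': [8, 5, 559], 'score': [4, 7]}
{'id': [8, 5, 559], 'score': [4, 7], 'rank': [32, 23, 43]}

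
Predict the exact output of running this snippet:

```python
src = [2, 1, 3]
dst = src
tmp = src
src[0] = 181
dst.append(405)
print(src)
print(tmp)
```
[181, 1, 3, 405]
[181, 1, 3, 405]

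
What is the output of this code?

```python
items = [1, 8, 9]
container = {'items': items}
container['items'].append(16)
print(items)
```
[1, 8, 9, 16]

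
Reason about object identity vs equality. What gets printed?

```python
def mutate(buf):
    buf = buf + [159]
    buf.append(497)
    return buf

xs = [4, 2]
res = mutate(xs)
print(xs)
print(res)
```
[4, 2]
[4, 2, 159, 497]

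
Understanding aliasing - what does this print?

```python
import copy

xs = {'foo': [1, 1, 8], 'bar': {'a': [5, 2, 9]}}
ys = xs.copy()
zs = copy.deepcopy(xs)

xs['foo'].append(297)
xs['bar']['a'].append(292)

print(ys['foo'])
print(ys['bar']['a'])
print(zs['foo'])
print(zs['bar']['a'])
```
[1, 1, 8, 297]
[5, 2, 9, 292]
[1, 1, 8]
[5, 2, 9]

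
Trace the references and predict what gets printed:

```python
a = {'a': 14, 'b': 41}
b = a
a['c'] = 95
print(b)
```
{'a': 14, 'b': 41, 'c': 95}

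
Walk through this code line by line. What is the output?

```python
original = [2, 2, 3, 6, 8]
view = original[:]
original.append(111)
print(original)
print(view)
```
[2, 2, 3, 6, 8, 111]
[2, 2, 3, 6, 8]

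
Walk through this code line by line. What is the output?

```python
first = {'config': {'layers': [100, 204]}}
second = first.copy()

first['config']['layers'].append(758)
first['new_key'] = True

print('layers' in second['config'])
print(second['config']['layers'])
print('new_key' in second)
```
True
[100, 204, 758]
False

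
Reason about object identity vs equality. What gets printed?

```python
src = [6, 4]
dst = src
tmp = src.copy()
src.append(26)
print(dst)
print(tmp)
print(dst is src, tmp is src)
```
[6, 4, 26]
[6, 4]
True False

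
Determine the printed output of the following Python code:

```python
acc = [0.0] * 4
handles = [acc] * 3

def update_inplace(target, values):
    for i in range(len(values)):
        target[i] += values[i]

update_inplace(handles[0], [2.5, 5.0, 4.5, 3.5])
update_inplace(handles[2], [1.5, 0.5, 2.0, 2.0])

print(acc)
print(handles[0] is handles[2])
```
[4.0, 5.5, 6.5, 5.5]
True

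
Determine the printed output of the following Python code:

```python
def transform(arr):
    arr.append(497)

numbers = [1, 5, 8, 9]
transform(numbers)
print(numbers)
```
[1, 5, 8, 9, 497]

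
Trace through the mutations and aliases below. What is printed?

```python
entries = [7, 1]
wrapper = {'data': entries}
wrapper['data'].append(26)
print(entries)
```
[7, 1, 26]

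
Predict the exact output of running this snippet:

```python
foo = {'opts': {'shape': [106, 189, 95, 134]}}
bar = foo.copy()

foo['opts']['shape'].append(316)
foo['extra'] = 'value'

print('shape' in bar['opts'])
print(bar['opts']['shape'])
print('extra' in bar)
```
True
[106, 189, 95, 134, 316]
False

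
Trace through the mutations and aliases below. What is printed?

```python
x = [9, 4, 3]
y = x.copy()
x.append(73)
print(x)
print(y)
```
[9, 4, 3, 73]
[9, 4, 3]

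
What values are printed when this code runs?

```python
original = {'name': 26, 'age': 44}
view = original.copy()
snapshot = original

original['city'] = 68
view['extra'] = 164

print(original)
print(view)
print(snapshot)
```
{'name': 26, 'age': 44, 'city': 68}
{'name': 26, 'age': 44, 'extra': 164}
{'name': 26, 'age': 44, 'city': 68}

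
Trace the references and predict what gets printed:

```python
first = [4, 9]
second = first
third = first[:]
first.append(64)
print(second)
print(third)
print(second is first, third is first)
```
[4, 9, 64]
[4, 9]
True False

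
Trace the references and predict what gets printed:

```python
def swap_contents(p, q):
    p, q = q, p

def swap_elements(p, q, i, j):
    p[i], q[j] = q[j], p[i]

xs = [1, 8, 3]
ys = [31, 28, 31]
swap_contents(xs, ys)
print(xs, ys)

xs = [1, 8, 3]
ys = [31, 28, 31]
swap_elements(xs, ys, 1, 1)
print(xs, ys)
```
[1, 8, 3] [31, 28, 31]
[1, 28, 3] [31, 8, 31]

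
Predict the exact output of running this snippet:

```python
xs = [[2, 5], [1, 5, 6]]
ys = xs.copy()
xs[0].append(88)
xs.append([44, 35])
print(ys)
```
[[2, 5, 88], [1, 5, 6]]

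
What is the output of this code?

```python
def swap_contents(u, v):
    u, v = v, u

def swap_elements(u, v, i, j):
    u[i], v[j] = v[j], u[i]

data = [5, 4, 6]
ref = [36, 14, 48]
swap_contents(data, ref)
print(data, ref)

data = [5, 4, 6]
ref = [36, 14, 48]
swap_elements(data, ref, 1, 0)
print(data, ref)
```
[5, 4, 6] [36, 14, 48]
[5, 36, 6] [4, 14, 48]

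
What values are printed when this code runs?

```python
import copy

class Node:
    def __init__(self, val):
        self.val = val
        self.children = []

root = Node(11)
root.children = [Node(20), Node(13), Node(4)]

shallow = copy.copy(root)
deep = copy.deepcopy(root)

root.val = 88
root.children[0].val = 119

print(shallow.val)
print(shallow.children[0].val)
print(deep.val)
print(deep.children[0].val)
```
11
119
11
20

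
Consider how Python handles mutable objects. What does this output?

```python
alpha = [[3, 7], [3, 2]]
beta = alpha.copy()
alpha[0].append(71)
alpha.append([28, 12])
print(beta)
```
[[3, 7, 71], [3, 2]]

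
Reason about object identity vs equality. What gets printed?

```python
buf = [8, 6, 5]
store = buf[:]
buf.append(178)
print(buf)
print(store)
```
[8, 6, 5, 178]
[8, 6, 5]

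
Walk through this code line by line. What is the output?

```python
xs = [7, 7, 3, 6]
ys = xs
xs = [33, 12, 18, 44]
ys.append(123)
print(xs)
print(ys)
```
[33, 12, 18, 44]
[7, 7, 3, 6, 123]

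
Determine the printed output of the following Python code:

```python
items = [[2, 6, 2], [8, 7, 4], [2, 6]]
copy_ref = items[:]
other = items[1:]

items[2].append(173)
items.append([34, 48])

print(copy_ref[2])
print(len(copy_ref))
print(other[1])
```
[2, 6, 173]
3
[2, 6, 173]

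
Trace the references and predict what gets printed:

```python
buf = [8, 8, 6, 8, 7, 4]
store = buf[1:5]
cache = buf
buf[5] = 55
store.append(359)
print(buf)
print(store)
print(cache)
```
[8, 8, 6, 8, 7, 55]
[8, 6, 8, 7, 359]
[8, 8, 6, 8, 7, 55]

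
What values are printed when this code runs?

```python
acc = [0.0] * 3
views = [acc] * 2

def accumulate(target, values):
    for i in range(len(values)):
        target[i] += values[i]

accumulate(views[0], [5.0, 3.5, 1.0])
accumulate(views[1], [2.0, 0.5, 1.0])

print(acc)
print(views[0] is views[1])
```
[7.0, 4.0, 2.0]
True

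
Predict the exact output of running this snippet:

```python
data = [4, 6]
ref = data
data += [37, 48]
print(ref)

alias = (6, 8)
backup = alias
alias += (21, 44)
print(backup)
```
[4, 6, 37, 48]
(6, 8)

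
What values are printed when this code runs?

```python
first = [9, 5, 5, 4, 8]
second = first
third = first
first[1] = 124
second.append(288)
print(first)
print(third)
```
[9, 124, 5, 4, 8, 288]
[9, 124, 5, 4, 8, 288]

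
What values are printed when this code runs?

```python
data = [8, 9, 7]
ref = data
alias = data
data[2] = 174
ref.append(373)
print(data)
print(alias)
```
[8, 9, 174, 373]
[8, 9, 174, 373]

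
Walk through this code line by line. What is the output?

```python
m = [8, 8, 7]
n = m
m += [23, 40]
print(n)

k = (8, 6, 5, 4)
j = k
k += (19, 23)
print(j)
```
[8, 8, 7, 23, 40]
(8, 6, 5, 4)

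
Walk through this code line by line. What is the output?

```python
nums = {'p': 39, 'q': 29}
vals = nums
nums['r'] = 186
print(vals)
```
{'p': 39, 'q': 29, 'r': 186}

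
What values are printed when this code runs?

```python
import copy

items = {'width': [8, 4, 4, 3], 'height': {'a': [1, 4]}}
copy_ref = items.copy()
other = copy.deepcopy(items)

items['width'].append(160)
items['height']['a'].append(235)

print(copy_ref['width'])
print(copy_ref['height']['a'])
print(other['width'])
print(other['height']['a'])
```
[8, 4, 4, 3, 160]
[1, 4, 235]
[8, 4, 4, 3]
[1, 4]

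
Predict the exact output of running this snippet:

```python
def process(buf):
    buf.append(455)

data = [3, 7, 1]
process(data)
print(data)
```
[3, 7, 1, 455]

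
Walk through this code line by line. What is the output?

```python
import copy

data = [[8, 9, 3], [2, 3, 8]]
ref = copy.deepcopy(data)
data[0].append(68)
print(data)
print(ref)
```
[[8, 9, 3, 68], [2, 3, 8]]
[[8, 9, 3], [2, 3, 8]]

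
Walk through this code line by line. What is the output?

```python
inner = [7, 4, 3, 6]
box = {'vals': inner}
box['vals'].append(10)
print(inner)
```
[7, 4, 3, 6, 10]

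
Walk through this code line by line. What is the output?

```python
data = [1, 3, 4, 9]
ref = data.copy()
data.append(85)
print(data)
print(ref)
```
[1, 3, 4, 9, 85]
[1, 3, 4, 9]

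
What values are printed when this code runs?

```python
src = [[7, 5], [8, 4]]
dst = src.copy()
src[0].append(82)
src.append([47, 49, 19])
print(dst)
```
[[7, 5, 82], [8, 4]]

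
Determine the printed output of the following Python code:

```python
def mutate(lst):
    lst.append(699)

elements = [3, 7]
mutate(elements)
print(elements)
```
[3, 7, 699]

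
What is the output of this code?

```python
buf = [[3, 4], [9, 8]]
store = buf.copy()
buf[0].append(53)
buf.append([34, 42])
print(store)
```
[[3, 4, 53], [9, 8]]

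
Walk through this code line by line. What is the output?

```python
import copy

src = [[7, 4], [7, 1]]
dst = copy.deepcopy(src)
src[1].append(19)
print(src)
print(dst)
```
[[7, 4], [7, 1, 19]]
[[7, 4], [7, 1]]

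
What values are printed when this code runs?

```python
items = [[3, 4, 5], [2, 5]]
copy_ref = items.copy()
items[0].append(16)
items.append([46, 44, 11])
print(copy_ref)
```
[[3, 4, 5, 16], [2, 5]]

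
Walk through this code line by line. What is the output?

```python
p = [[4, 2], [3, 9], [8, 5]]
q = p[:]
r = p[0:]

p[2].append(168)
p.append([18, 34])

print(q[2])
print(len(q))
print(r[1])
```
[8, 5, 168]
3
[3, 9]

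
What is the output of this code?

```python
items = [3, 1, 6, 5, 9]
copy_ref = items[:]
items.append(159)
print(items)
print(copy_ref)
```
[3, 1, 6, 5, 9, 159]
[3, 1, 6, 5, 9]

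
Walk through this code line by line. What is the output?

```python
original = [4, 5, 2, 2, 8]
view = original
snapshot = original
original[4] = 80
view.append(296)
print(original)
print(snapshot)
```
[4, 5, 2, 2, 80, 296]
[4, 5, 2, 2, 80, 296]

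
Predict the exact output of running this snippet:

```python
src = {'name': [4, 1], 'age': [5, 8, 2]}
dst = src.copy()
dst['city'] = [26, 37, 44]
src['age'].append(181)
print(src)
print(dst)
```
{'name': [4, 1], 'age': [5, 8, 2, 181]}
{'name': [4, 1], 'age': [5, 8, 2, 181], 'city': [26, 37, 44]}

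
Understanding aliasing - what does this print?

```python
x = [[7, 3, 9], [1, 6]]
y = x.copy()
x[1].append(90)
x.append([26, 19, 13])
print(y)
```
[[7, 3, 9], [1, 6, 90]]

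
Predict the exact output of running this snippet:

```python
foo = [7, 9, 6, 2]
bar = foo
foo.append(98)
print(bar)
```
[7, 9, 6, 2, 98]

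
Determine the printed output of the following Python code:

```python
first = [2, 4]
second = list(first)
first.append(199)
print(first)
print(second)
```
[2, 4, 199]
[2, 4]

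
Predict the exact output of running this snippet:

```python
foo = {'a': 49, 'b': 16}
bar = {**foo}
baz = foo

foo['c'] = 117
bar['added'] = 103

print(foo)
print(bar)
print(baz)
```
{'a': 49, 'b': 16, 'c': 117}
{'a': 49, 'b': 16, 'added': 103}
{'a': 49, 'b': 16, 'c': 117}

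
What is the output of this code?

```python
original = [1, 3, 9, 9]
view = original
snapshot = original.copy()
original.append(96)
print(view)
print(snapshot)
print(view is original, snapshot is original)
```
[1, 3, 9, 9, 96]
[1, 3, 9, 9]
True False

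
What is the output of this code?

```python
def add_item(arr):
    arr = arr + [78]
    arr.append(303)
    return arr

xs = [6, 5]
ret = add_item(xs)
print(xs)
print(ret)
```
[6, 5]
[6, 5, 78, 303]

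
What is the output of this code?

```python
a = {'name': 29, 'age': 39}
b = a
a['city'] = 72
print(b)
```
{'name': 29, 'age': 39, 'city': 72}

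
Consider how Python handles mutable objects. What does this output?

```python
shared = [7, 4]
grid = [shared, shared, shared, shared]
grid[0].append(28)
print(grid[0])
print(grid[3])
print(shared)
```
[7, 4, 28]
[7, 4, 28]
[7, 4, 28]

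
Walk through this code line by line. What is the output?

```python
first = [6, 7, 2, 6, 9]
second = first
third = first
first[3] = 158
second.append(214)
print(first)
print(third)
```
[6, 7, 2, 158, 9, 214]
[6, 7, 2, 158, 9, 214]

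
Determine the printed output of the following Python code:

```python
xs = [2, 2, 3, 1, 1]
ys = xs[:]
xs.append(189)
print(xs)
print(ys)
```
[2, 2, 3, 1, 1, 189]
[2, 2, 3, 1, 1]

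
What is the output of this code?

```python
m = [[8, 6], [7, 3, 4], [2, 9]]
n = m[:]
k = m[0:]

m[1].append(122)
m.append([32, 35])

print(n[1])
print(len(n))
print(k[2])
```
[7, 3, 4, 122]
3
[2, 9]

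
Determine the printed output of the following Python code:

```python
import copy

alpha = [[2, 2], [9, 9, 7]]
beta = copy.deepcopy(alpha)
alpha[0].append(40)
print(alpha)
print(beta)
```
[[2, 2, 40], [9, 9, 7]]
[[2, 2], [9, 9, 7]]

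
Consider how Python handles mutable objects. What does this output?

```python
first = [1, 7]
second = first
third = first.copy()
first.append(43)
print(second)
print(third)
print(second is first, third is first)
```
[1, 7, 43]
[1, 7]
True False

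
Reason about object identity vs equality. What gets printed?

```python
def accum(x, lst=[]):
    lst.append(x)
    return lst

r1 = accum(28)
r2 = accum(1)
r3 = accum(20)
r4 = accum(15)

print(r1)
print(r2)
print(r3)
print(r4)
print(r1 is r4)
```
[28, 1, 20, 15]
[28, 1, 20, 15]
[28, 1, 20, 15]
[28, 1, 20, 15]
True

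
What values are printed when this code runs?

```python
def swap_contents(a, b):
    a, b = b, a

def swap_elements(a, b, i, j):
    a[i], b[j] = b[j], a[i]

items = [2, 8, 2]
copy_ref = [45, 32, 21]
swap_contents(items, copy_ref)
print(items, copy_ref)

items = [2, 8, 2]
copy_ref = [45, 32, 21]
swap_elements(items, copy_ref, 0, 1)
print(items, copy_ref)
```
[2, 8, 2] [45, 32, 21]
[32, 8, 2] [45, 2, 21]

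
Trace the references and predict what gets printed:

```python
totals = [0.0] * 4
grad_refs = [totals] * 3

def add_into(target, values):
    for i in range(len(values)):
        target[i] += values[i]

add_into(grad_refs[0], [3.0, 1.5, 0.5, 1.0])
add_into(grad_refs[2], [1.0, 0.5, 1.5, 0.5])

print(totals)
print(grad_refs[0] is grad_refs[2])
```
[4.0, 2.0, 2.0, 1.5]
True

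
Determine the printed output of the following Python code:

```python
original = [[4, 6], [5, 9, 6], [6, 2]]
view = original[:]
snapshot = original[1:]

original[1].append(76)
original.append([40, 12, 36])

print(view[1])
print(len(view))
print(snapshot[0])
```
[5, 9, 6, 76]
3
[5, 9, 6, 76]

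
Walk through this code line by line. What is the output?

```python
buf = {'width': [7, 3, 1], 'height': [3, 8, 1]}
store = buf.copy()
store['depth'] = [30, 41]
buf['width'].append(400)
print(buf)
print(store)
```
{'width': [7, 3, 1, 400], 'height': [3, 8, 1]}
{'width': [7, 3, 1, 400], 'height': [3, 8, 1], 'depth': [30, 41]}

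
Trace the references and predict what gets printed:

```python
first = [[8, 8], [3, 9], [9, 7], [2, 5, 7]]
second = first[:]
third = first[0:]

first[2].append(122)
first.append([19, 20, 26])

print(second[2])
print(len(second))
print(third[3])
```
[9, 7, 122]
4
[2, 5, 7]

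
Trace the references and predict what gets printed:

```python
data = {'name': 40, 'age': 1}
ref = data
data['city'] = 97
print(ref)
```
{'name': 40, 'age': 1, 'city': 97}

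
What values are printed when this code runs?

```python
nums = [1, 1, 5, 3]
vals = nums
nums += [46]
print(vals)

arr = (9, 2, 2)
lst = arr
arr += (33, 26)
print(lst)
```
[1, 1, 5, 3, 46]
(9, 2, 2)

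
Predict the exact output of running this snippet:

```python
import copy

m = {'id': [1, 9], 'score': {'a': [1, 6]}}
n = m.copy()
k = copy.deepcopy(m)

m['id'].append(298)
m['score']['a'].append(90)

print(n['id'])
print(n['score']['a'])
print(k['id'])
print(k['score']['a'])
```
[1, 9, 298]
[1, 6, 90]
[1, 9]
[1, 6]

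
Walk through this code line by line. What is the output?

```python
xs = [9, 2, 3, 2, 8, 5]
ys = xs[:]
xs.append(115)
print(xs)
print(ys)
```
[9, 2, 3, 2, 8, 5, 115]
[9, 2, 3, 2, 8, 5]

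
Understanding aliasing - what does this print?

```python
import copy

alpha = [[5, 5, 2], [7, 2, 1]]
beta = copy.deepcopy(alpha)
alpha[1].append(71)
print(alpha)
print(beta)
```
[[5, 5, 2], [7, 2, 1, 71]]
[[5, 5, 2], [7, 2, 1]]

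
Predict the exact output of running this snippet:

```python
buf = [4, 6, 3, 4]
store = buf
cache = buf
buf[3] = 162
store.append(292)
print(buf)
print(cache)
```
[4, 6, 3, 162, 292]
[4, 6, 3, 162, 292]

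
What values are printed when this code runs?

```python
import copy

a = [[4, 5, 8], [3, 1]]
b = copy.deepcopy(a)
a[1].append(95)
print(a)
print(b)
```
[[4, 5, 8], [3, 1, 95]]
[[4, 5, 8], [3, 1]]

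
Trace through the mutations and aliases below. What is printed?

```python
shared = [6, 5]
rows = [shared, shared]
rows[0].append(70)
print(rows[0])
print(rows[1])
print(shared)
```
[6, 5, 70]
[6, 5, 70]
[6, 5, 70]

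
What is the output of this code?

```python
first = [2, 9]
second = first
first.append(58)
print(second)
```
[2, 9, 58]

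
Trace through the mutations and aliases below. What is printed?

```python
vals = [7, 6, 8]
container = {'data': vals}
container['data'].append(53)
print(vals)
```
[7, 6, 8, 53]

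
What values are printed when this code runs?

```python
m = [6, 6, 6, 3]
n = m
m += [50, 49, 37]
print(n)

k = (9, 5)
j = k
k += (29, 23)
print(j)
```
[6, 6, 6, 3, 50, 49, 37]
(9, 5)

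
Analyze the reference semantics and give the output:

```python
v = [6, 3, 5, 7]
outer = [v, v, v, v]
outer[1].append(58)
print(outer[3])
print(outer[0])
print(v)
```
[6, 3, 5, 7, 58]
[6, 3, 5, 7, 58]
[6, 3, 5, 7, 58]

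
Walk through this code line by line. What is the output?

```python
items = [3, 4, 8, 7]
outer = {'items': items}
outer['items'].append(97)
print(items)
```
[3, 4, 8, 7, 97]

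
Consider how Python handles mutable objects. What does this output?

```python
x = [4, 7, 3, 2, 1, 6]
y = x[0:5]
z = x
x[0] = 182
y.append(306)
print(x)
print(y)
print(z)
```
[182, 7, 3, 2, 1, 6]
[4, 7, 3, 2, 1, 306]
[182, 7, 3, 2, 1, 6]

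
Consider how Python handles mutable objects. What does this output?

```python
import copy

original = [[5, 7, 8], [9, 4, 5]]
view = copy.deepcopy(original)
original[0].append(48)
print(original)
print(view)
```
[[5, 7, 8, 48], [9, 4, 5]]
[[5, 7, 8], [9, 4, 5]]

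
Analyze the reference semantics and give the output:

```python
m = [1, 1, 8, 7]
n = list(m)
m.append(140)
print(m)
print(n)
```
[1, 1, 8, 7, 140]
[1, 1, 8, 7]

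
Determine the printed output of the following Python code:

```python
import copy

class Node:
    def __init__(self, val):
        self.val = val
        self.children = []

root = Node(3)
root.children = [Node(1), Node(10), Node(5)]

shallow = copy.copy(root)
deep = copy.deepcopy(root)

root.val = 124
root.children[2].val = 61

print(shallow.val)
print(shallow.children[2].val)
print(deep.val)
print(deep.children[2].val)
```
3
61
3
5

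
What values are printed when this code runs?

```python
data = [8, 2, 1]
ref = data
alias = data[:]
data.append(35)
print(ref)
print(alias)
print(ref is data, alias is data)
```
[8, 2, 1, 35]
[8, 2, 1]
True False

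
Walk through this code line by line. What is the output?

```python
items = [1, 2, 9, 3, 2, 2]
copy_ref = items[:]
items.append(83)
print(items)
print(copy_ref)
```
[1, 2, 9, 3, 2, 2, 83]
[1, 2, 9, 3, 2, 2]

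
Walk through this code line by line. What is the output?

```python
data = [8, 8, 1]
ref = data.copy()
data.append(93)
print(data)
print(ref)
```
[8, 8, 1, 93]
[8, 8, 1]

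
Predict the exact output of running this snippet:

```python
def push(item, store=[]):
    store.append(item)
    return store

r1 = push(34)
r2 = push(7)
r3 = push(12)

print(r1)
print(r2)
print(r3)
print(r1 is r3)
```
[34, 7, 12]
[34, 7, 12]
[34, 7, 12]
True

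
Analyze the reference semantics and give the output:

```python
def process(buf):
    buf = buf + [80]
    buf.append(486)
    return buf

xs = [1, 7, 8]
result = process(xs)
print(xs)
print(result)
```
[1, 7, 8]
[1, 7, 8, 80, 486]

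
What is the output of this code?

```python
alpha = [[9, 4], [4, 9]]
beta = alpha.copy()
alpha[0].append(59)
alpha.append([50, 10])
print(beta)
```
[[9, 4, 59], [4, 9]]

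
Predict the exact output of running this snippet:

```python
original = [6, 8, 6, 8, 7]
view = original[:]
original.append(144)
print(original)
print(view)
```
[6, 8, 6, 8, 7, 144]
[6, 8, 6, 8, 7]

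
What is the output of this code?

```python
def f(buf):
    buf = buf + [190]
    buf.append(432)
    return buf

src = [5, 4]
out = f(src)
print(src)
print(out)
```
[5, 4]
[5, 4, 190, 432]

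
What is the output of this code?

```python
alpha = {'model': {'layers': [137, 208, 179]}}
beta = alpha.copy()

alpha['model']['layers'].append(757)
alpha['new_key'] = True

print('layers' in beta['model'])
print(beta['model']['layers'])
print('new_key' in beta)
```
True
[137, 208, 179, 757]
False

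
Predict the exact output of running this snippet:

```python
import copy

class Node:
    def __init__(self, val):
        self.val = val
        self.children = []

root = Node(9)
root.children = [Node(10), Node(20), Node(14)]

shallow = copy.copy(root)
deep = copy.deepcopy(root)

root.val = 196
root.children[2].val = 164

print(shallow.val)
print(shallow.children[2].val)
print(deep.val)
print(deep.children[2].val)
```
9
164
9
14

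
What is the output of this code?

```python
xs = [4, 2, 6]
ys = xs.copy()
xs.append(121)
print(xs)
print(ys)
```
[4, 2, 6, 121]
[4, 2, 6]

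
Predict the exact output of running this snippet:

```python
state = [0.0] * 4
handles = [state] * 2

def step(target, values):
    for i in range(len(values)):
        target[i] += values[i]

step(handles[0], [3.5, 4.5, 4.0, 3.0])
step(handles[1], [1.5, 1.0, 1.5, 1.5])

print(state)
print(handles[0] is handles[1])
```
[5.0, 5.5, 5.5, 4.5]
True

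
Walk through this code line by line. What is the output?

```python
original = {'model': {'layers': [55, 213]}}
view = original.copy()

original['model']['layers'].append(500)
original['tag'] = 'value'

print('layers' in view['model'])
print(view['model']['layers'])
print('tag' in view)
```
True
[55, 213, 500]
False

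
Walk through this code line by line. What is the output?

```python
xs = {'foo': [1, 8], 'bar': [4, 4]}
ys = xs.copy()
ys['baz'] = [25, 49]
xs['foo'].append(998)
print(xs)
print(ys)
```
{'foo': [1, 8, 998], 'bar': [4, 4]}
{'foo': [1, 8, 998], 'bar': [4, 4], 'baz': [25, 49]}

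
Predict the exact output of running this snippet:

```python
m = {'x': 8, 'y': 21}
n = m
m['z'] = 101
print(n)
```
{'x': 8, 'y': 21, 'z': 101}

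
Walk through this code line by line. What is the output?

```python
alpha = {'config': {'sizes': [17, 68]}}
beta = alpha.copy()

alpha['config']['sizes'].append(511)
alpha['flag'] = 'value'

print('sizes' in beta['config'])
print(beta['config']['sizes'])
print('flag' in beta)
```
True
[17, 68, 511]
False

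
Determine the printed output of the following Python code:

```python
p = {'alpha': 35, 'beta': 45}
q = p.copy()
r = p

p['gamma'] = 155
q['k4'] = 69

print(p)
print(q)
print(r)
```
{'alpha': 35, 'beta': 45, 'gamma': 155}
{'alpha': 35, 'beta': 45, 'k4': 69}
{'alpha': 35, 'beta': 45, 'gamma': 155}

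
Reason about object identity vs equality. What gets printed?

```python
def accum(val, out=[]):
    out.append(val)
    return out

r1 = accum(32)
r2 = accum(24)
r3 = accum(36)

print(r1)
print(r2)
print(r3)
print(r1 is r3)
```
[32, 24, 36]
[32, 24, 36]
[32, 24, 36]
True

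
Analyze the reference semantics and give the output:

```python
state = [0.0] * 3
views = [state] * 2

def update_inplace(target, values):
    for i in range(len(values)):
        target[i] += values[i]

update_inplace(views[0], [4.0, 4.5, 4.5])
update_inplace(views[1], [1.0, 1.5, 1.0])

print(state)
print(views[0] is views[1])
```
[5.0, 6.0, 5.5]
True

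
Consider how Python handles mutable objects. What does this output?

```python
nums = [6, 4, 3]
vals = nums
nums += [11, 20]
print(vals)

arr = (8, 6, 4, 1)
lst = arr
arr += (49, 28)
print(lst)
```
[6, 4, 3, 11, 20]
(8, 6, 4, 1)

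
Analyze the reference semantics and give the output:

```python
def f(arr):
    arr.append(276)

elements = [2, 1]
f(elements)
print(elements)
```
[2, 1, 276]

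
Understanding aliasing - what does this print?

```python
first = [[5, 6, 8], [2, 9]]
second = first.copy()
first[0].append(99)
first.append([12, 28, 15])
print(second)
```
[[5, 6, 8, 99], [2, 9]]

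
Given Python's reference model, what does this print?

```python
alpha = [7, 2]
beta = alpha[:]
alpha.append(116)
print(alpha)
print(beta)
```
[7, 2, 116]
[7, 2]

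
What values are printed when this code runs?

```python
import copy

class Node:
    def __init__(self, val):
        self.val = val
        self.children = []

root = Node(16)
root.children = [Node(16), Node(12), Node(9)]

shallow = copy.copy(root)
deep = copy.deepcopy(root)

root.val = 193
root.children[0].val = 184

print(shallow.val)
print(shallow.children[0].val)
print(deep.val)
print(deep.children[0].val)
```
16
184
16
16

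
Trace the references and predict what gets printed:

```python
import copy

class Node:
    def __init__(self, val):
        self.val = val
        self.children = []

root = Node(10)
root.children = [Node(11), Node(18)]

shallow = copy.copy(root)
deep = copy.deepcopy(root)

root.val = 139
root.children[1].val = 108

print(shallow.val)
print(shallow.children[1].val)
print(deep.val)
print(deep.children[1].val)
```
10
108
10
18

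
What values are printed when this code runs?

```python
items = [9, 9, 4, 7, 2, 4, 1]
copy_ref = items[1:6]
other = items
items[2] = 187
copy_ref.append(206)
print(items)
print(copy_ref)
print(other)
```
[9, 9, 187, 7, 2, 4, 1]
[9, 4, 7, 2, 4, 206]
[9, 9, 187, 7, 2, 4, 1]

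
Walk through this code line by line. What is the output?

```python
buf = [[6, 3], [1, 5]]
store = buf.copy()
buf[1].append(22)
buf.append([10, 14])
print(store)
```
[[6, 3], [1, 5, 22]]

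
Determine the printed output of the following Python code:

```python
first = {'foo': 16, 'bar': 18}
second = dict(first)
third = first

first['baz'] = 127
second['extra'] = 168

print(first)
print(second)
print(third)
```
{'foo': 16, 'bar': 18, 'baz': 127}
{'foo': 16, 'bar': 18, 'extra': 168}
{'foo': 16, 'bar': 18, 'baz': 127}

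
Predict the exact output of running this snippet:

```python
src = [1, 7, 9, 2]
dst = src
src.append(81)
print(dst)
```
[1, 7, 9, 2, 81]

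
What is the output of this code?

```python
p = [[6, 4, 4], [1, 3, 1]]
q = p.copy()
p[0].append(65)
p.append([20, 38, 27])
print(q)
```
[[6, 4, 4, 65], [1, 3, 1]]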